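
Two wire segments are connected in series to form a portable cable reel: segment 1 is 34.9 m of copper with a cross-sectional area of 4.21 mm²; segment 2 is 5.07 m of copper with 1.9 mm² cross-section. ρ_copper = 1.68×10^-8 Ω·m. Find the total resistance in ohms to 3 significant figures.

0.184 Ω

Segment 1: A = 4.21 mm² = 4.210e-06 m²
R₁ = ρL/A = (1.68×10^-8)(34.9)/(4.210e-06) = 0.1393 Ω
Segment 2: A = 1.9 mm² = 1.900e-06 m²
R₂ = (1.68×10^-8)(5.07)/(1.900e-06) = 0.04483 Ω
R = R₁ + R₂ = 0.184 Ω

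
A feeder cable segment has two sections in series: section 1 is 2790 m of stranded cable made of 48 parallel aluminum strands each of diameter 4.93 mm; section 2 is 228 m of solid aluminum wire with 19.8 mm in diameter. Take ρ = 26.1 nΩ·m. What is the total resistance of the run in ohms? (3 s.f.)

0.0988 Ω

ρ = 26.1 nΩ·m = 2.61×10^-8 Ω·m
Section 1: A_strand = π(2.4650e-03)² = 1.909e-05 m²; R₁ = ρL/(N·A_s) = (2.61×10^-8)(2790)/(48×1.909e-05) = 0.07947 Ω
Section 2: A = π(d/2)² = π(9.9000e-03 m)² = 3.079e-04 m²
R₂ = (2.61×10^-8)(228)/(3.079e-04) = 0.01933 Ω
R = R₁ + R₂ = 0.0988 Ω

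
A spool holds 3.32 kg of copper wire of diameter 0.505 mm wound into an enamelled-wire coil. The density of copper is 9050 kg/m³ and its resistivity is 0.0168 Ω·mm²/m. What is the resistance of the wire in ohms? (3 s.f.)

ρ = 0.0168 Ω·mm²/m = 1.68×10^-8 Ω·m
A = π(d/2)² = π(2.5250e-04 m)² = 2.0030e-07 m²
L = m/(density·A) = 3.32/(9050×2.0030e-07) = 1832 m
R = ρL/A = (1.68×10^-8)(1832)/(2.0030e-07) = 154 Ω

154 Ω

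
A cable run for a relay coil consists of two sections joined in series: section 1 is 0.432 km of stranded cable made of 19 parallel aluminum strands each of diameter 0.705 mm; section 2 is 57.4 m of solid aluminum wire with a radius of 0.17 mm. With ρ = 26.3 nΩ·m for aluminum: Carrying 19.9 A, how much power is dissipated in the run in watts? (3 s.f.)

ρ = 26.3 nΩ·m = 2.63×10^-8 Ω·m
Section 1: A_strand = π(3.5250e-04)² = 3.904e-07 m²; R₁ = ρL/(N·A_s) = (2.63×10^-8)(432)/(19×3.904e-07) = 1.532 Ω
Section 2: A = πr² = π(1.7000e-04 m)² = 9.079e-08 m²
R₂ = (2.63×10^-8)(57.4)/(9.079e-08) = 16.63 Ω
R = R₁ + R₂ = 18.16 Ω
P = I²R = (19.9)² × 18.16 = 7190 W

7190 W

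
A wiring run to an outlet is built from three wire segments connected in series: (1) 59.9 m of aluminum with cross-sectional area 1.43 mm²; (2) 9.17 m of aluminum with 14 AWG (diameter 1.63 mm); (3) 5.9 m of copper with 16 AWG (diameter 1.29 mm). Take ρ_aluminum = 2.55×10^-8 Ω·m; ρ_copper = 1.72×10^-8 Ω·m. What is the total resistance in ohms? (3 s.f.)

1.26 Ω

Seg 1: A = 1.43 mm² = 1.430e-06 m²
R_1 = (2.55×10^-8)(59.9)/(1.430e-06) = 1.068 Ω
Seg 2: A = π(1.63/2 mm)² = π(8.1500e-04 m)² = 2.087e-06 m²
R_2 = (2.55×10^-8)(9.17)/(2.087e-06) = 0.1121 Ω
Seg 3: A = π(1.29/2 mm)² = π(6.4500e-04 m)² = 1.307e-06 m²
R_3 = (1.72×10^-8)(5.9)/(1.307e-06) = 0.07764 Ω
R_total = R_1 + R_2 + R_3 = 1.26 Ω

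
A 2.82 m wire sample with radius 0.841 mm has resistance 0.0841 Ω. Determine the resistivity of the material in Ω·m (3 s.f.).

6.63×10^-8 Ω·m

A = πr² = π(8.4100e-04 m)² = 2.222e-06 m²
ρ = RA/L = (0.0841)(2.222e-06)/(2.82) = 6.63×10^-8 Ω·m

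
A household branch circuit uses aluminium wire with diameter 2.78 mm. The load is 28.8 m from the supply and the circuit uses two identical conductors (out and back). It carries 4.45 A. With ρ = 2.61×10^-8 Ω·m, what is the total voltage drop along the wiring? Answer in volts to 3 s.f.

A = π(d/2)² = π(1.3900e-03 m)² = 6.070e-06 m²
Total conductor length (both ways) L = 2 × 28.8 = 57.6 m
R = ρL/A = (2.61×10^-8)(57.6)/(6.070e-06) = 0.2477 Ω
V = IR = 4.45 × 0.2477 = 1.10 V

1.10 V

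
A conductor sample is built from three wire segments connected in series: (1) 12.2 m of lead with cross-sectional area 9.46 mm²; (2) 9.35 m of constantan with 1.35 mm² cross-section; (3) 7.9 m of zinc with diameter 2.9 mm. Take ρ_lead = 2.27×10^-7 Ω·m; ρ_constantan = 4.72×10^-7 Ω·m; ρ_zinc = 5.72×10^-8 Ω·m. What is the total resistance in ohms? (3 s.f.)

3.63 Ω

Seg 1: A = 9.46 mm² = 9.460e-06 m²
R_1 = (2.27×10^-7)(12.2)/(9.460e-06) = 0.2927 Ω
Seg 2: A = 1.35 mm² = 1.350e-06 m²
R_2 = (4.72×10^-7)(9.35)/(1.350e-06) = 3.269 Ω
Seg 3: A = π(d/2)² = π(1.4500e-03 m)² = 6.605e-06 m²
R_3 = (5.72×10^-8)(7.9)/(6.605e-06) = 0.06841 Ω
R_total = R_1 + R_2 + R_3 = 3.63 Ω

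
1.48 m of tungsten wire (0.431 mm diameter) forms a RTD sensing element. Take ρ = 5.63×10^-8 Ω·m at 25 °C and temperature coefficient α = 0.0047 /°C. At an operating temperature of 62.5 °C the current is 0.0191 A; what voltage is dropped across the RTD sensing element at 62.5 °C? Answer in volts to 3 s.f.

0.0128 V

A = π(d/2)² = π(2.1550e-04 m)² = 1.459e-07 m²
R₍25₎ = ρL/A = (5.63×10^-8)(1.48)/(1.459e-07) = 0.5711 Ω
R₍62.5₎ = R₍25₎(1 + αΔT) = 0.5711 × (1 + 0.0047×37.5) = 0.6718 Ω
V = IR = 0.0191 × 0.6718 = 0.0128 V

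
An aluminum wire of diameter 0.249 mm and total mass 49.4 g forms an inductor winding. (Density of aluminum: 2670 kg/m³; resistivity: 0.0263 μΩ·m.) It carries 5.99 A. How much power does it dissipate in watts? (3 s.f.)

7360 W

ρ = 0.0263 μΩ·m = 2.63×10^-8 Ω·m
A = π(d/2)² = π(1.2450e-04 m)² = 4.8695e-08 m²
L = m/(density·A) = 0.0494/(2670×4.8695e-08) = 380 m
R = ρL/A = (2.63×10^-8)(380)/(4.8695e-08) = 205.2 Ω
P = I²R = (5.99)² × 205.2 = 7360 W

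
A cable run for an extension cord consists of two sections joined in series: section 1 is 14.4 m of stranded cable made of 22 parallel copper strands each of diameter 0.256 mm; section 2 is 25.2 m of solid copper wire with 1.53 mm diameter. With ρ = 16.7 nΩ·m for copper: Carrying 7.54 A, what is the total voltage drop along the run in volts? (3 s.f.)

ρ = 16.7 nΩ·m = 1.67×10^-8 Ω·m
Section 1: A_strand = π(1.2800e-04)² = 5.147e-08 m²; R₁ = ρL/(N·A_s) = (1.67×10^-8)(14.4)/(22×5.147e-08) = 0.2124 Ω
Section 2: A = π(d/2)² = π(7.6500e-04 m)² = 1.839e-06 m²
R₂ = (1.67×10^-8)(25.2)/(1.839e-06) = 0.2289 Ω
R = R₁ + R₂ = 0.4413 Ω
V = IR = 7.54 × 0.4413 = 3.33 V

3.33 V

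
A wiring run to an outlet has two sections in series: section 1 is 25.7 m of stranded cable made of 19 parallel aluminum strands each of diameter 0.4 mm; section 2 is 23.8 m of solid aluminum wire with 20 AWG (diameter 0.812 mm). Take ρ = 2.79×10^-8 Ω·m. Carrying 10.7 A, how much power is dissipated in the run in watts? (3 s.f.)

Section 1: A_strand = π(2.0000e-04)² = 1.257e-07 m²; R₁ = ρL/(N·A_s) = (2.79×10^-8)(25.7)/(19×1.257e-07) = 0.3003 Ω
Section 2: A = π(0.812/2 mm)² = π(4.0600e-04 m)² = 5.178e-07 m²
R₂ = (2.79×10^-8)(23.8)/(5.178e-07) = 1.282 Ω
R = R₁ + R₂ = 1.583 Ω
P = I²R = (10.7)² × 1.583 = 181 W

181 W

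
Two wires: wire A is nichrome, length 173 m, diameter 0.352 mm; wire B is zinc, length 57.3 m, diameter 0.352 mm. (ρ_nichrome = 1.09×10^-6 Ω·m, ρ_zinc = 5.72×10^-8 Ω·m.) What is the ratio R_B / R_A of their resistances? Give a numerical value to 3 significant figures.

0.0174

R ∝ ρL/d², so R_B/R_A = (ρ_B/ρ_A) × (L_B/L_A)
= (5.72×10^-8/1.09×10^-6) × (57.3/173) = 0.0174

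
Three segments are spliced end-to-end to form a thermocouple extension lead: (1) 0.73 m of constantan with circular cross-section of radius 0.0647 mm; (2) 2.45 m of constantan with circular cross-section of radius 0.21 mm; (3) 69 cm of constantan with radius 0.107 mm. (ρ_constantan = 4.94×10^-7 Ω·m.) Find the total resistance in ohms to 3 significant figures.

Seg 1: A = πr² = π(6.4700e-05 m)² = 1.315e-08 m²
R_1 = (4.94×10^-7)(0.73)/(1.315e-08) = 27.42 Ω
Seg 2: A = πr² = π(2.1000e-04 m)² = 1.385e-07 m²
R_2 = (4.94×10^-7)(2.45)/(1.385e-07) = 8.736 Ω
Seg 3: A = πr² = π(1.0700e-04 m)² = 3.597e-08 m²
R_3 = (4.94×10^-7)(0.69)/(3.597e-08) = 9.477 Ω
R_total = R_1 + R_2 + R_3 = 45.6 Ω

45.6 Ω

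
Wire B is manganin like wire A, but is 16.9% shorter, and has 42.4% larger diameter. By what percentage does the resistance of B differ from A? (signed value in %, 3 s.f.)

-59.0%

R ∝ L/d², so R_B/R_A = (1 − 16.9/100) × (1 + 42.4/100)⁻²
= 0.831 × 0.4931 = 0.4098
(R_B − R_A)/R_A = 0.4098 − 1 = -59.0%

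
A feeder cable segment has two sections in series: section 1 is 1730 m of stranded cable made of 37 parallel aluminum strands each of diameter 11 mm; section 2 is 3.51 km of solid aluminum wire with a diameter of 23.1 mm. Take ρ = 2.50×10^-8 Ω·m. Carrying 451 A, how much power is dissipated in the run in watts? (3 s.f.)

Section 1: A_strand = π(5.5000e-03)² = 9.503e-05 m²; R₁ = ρL/(N·A_s) = (2.50×10^-8)(1730)/(37×9.503e-05) = 0.0123 Ω
Section 2: A = π(d/2)² = π(1.1550e-02 m)² = 4.191e-04 m²
R₂ = (2.50×10^-8)(3510)/(4.191e-04) = 0.2094 Ω
R = R₁ + R₂ = 0.2217 Ω
P = I²R = (451)² × 0.2217 = 45100 W

45100 W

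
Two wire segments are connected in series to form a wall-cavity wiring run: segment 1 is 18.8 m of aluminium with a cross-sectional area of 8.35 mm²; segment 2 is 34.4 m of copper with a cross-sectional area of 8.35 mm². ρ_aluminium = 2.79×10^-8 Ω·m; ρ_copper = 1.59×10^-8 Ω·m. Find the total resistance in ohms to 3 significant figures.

Segment 1: A = 8.35 mm² = 8.350e-06 m²
R₁ = ρL/A = (2.79×10^-8)(18.8)/(8.350e-06) = 0.06282 Ω
R₂ = (1.59×10^-8)(34.4)/(8.350e-06) = 0.0655 Ω
R = R₁ + R₂ = 0.128 Ω

0.128 Ω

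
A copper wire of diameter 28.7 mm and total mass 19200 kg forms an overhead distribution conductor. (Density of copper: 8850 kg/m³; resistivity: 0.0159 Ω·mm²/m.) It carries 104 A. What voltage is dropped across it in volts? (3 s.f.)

ρ = 0.0159 Ω·mm²/m = 1.59×10^-8 Ω·m
A = π(d/2)² = π(1.4350e-02 m)² = 6.4692e-04 m²
L = m/(density·A) = 19200/(8850×6.4692e-04) = 3354 m
R = ρL/A = (1.59×10^-8)(3354)/(6.4692e-04) = 0.08242 Ω
V = IR = 104 × 0.08242 = 8.57 V

8.57 V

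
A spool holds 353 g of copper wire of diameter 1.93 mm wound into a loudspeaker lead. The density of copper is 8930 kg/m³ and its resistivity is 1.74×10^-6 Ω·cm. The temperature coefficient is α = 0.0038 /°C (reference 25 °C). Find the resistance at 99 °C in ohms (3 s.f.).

0.103 Ω

ρ = 1.74×10^-6 Ω·cm = 1.74×10^-8 Ω·m
A = π(d/2)² = π(9.6500e-04 m)² = 2.9255e-06 m²
L = m/(density·A) = 0.353/(8930×2.9255e-06) = 13.51 m
R = ρL/A = (1.74×10^-8)(13.51)/(2.9255e-06) = 0.08036 Ω
R(99 °C) = 0.08036 × (1 + 0.0038×74) = 0.103 Ω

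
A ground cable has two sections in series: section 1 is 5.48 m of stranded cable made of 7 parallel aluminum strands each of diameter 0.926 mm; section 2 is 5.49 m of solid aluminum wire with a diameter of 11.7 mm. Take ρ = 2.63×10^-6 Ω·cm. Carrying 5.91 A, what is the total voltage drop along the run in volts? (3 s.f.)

0.189 V

ρ = 2.63×10^-6 Ω·cm = 2.63×10^-8 Ω·m
Section 1: A_strand = π(4.6300e-04)² = 6.735e-07 m²; R₁ = ρL/(N·A_s) = (2.63×10^-8)(5.48)/(7×6.735e-07) = 0.03057 Ω
Section 2: A = π(d/2)² = π(5.8500e-03 m)² = 1.075e-04 m²
R₂ = (2.63×10^-8)(5.49)/(1.075e-04) = 0.001343 Ω
R = R₁ + R₂ = 0.03192 Ω
V = IR = 5.91 × 0.03192 = 0.189 V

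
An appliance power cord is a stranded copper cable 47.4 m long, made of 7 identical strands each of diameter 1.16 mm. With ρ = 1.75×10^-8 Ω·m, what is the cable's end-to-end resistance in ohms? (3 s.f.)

A_strand = π(5.8000e-04 m)² = 1.057e-06 m²
R_strand = ρL/A = (1.75×10^-8)(47.4)/(1.057e-06) = 0.7849 Ω
R_total = R_strand/N = 0.7849/7 = 0.112 Ω

0.112 Ω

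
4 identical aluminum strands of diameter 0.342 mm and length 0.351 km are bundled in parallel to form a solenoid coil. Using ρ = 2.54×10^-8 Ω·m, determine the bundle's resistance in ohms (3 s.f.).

A_strand = π(1.7100e-04 m)² = 9.186e-08 m²
R_strand = ρL/A = (2.54×10^-8)(351)/(9.186e-08) = 97.05 Ω
R_total = R_strand/N = 97.05/4 = 24.3 Ω

24.3 Ω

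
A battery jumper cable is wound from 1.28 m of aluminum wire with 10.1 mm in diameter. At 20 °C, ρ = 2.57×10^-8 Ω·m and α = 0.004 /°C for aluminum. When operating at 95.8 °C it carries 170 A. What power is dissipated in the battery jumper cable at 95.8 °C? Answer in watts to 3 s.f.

A = π(d/2)² = π(5.0500e-03 m)² = 8.012e-05 m²
R₍20₎ = ρL/A = (2.57×10^-8)(1.28)/(8.012e-05) = 4.106×10^-4 Ω
R₍95.8₎ = R₍20₎(1 + αΔT) = 4.106×10^-4 × (1 + 0.004×75.8) = 5.351×10^-4 Ω
P = I²R = (170)² × 5.351×10^-4 = 15.5 W

15.5 W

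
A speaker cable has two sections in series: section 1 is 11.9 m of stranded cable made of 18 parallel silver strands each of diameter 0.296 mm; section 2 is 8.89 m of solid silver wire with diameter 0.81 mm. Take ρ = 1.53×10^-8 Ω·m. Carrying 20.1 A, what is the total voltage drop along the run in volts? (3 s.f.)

8.26 V

Section 1: A_strand = π(1.4800e-04)² = 6.881e-08 m²; R₁ = ρL/(N·A_s) = (1.53×10^-8)(11.9)/(18×6.881e-08) = 0.147 Ω
Section 2: A = π(d/2)² = π(4.0500e-04 m)² = 5.153e-07 m²
R₂ = (1.53×10^-8)(8.89)/(5.153e-07) = 0.264 Ω
R = R₁ + R₂ = 0.4109 Ω
V = IR = 20.1 × 0.4109 = 8.26 V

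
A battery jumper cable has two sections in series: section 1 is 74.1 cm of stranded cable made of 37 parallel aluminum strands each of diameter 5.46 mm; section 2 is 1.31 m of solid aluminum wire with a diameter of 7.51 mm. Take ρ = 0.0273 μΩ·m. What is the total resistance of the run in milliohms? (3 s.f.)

ρ = 0.0273 μΩ·m = 2.73×10^-8 Ω·m
Section 1: A_strand = π(2.7300e-03)² = 2.341e-05 m²; R₁ = ρL/(N·A_s) = (2.73×10^-8)(0.741)/(37×2.341e-05) = 2.335×10^-5 Ω
Section 2: A = π(d/2)² = π(3.7550e-03 m)² = 4.430e-05 m²
R₂ = (2.73×10^-8)(1.31)/(4.430e-05) = 8.074×10^-4 Ω
R = R₁ + R₂ = 0.831 mΩ

0.831 mΩ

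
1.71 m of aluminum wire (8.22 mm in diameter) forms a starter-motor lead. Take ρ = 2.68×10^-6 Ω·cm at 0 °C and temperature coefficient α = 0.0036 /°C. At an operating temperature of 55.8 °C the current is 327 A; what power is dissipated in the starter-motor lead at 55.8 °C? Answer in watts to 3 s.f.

ρ = 2.68×10^-6 Ω·cm = 2.68×10^-8 Ω·m
A = π(d/2)² = π(4.1100e-03 m)² = 5.307e-05 m²
R₍0₎ = ρL/A = (2.68×10^-8)(1.71)/(5.307e-05) = 8.636×10^-4 Ω
R₍55.8₎ = R₍0₎(1 + αΔT) = 8.636×10^-4 × (1 + 0.0036×55.8) = 0.001037 Ω
P = I²R = (327)² × 0.001037 = 111 W

111 W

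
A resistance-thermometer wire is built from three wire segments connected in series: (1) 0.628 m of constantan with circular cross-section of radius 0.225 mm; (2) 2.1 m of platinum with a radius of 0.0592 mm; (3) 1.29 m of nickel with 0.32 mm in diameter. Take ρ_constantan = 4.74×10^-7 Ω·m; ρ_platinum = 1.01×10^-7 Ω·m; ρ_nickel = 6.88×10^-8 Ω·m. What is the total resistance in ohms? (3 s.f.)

22.2 Ω

Seg 1: A = πr² = π(2.2500e-04 m)² = 1.590e-07 m²
R_1 = (4.74×10^-7)(0.628)/(1.590e-07) = 1.872 Ω
Seg 2: A = πr² = π(5.9200e-05 m)² = 1.101e-08 m²
R_2 = (1.01×10^-7)(2.1)/(1.101e-08) = 19.26 Ω
Seg 3: A = π(d/2)² = π(1.6000e-04 m)² = 8.042e-08 m²
R_3 = (6.88×10^-8)(1.29)/(8.042e-08) = 1.104 Ω
R_total = R_1 + R_2 + R_3 = 22.2 Ω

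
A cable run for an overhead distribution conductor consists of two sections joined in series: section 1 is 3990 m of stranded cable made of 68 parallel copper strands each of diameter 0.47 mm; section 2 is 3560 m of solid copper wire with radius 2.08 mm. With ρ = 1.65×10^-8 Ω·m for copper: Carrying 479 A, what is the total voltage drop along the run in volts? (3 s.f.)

Section 1: A_strand = π(2.3500e-04)² = 1.735e-07 m²; R₁ = ρL/(N·A_s) = (1.65×10^-8)(3990)/(68×1.735e-07) = 5.58 Ω
Section 2: A = πr² = π(2.0800e-03 m)² = 1.359e-05 m²
R₂ = (1.65×10^-8)(3560)/(1.359e-05) = 4.322 Ω
R = R₁ + R₂ = 9.902 Ω
V = IR = 479 × 9.902 = 4740 V

4740 V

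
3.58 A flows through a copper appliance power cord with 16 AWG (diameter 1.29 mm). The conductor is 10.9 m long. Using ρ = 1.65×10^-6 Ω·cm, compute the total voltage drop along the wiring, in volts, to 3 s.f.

0.493 V

ρ = 1.65×10^-6 Ω·cm = 1.65×10^-8 Ω·m
A = π(1.29/2 mm)² = π(6.4500e-04 m)² = 1.307e-06 m²
R = ρL/A = (1.65×10^-8)(10.9)/(1.307e-06) = 0.1376 Ω
V = IR = 3.58 × 0.1376 = 0.493 V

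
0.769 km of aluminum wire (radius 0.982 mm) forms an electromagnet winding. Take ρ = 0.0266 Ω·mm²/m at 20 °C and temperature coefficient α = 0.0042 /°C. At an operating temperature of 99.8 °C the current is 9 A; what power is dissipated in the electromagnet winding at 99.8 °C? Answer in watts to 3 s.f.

ρ = 0.0266 Ω·mm²/m = 2.66×10^-8 Ω·m
A = πr² = π(9.8200e-04 m)² = 3.030e-06 m²
R₍20₎ = ρL/A = (2.66×10^-8)(769)/(3.030e-06) = 6.752 Ω
R₍99.8₎ = R₍20₎(1 + αΔT) = 6.752 × (1 + 0.0042×79.8) = 9.015 Ω
P = I²R = (9)² × 9.015 = 730 W

730 W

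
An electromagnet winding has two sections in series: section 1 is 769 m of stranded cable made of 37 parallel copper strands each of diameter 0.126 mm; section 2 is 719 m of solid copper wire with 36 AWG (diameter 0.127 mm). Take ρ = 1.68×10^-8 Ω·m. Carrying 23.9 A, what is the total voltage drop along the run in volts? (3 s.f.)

Section 1: A_strand = π(6.3000e-05)² = 1.247e-08 m²; R₁ = ρL/(N·A_s) = (1.68×10^-8)(769)/(37×1.247e-08) = 28 Ω
Section 2: A = π(0.127/2 mm)² = π(6.3500e-05 m)² = 1.267e-08 m²
R₂ = (1.68×10^-8)(719)/(1.267e-08) = 953.5 Ω
R = R₁ + R₂ = 981.5 Ω
V = IR = 23.9 × 981.5 = 23500 V

23500 V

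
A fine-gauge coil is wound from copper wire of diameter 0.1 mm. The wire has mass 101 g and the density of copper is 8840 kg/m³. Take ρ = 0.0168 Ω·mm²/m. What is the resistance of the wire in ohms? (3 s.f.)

3110 Ω

ρ = 0.0168 Ω·mm²/m = 1.68×10^-8 Ω·m
A = π(d/2)² = π(5.0000e-05 m)² = 7.8540e-09 m²
L = m/(density·A) = 0.101/(8840×7.8540e-09) = 1455 m
R = ρL/A = (1.68×10^-8)(1455)/(7.8540e-09) = 3110 Ω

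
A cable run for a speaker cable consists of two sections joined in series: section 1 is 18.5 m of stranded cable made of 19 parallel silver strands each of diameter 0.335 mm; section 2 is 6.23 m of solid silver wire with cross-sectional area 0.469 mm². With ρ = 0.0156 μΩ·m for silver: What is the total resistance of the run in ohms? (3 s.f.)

0.380 Ω

ρ = 0.0156 μΩ·m = 1.56×10^-8 Ω·m
Section 1: A_strand = π(1.6750e-04)² = 8.814e-08 m²; R₁ = ρL/(N·A_s) = (1.56×10^-8)(18.5)/(19×8.814e-08) = 0.1723 Ω
Section 2: A = 0.469 mm² = 4.690e-07 m²
R₂ = (1.56×10^-8)(6.23)/(4.690e-07) = 0.2072 Ω
R = R₁ + R₂ = 0.380 Ω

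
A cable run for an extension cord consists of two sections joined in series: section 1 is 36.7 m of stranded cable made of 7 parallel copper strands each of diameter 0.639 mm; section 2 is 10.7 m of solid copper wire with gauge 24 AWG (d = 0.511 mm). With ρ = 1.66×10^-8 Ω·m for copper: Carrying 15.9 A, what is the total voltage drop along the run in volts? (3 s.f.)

Section 1: A_strand = π(3.1950e-04)² = 3.207e-07 m²; R₁ = ρL/(N·A_s) = (1.66×10^-8)(36.7)/(7×3.207e-07) = 0.2714 Ω
Section 2: A = π(0.511/2 mm)² = π(2.5550e-04 m)² = 2.051e-07 m²
R₂ = (1.66×10^-8)(10.7)/(2.051e-07) = 0.8661 Ω
R = R₁ + R₂ = 1.137 Ω
V = IR = 15.9 × 1.137 = 18.1 V

18.1 V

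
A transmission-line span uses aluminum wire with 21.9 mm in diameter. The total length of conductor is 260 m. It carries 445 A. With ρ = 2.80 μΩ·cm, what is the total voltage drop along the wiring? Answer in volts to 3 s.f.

8.60 V

ρ = 2.80 μΩ·cm = 2.80×10^-8 Ω·m
A = π(d/2)² = π(1.0950e-02 m)² = 3.767e-04 m²
R = ρL/A = (2.80×10^-8)(260)/(3.767e-04) = 0.01933 Ω
V = IR = 445 × 0.01933 = 8.60 V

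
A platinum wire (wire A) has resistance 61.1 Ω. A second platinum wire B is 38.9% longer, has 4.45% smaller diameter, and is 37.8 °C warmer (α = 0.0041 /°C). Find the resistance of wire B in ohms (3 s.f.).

R ∝ ρL/d² with ρ ∝ (1+αΔT), so R_B/R_A = (1 + 38.9/100) × (1 − 4.45/100)⁻² × (1 + 0.0041×37.8)
= 1.389 × 1.095 × 1.155 = 1.757
R_B = 1.757 × 61.1 = 107 Ω

107 Ω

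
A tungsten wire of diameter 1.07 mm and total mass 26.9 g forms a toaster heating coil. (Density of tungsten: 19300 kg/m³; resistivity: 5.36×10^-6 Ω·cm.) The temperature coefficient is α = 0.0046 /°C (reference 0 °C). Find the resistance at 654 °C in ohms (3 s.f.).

0.370 Ω

ρ = 5.36×10^-6 Ω·cm = 5.36×10^-8 Ω·m
A = π(d/2)² = π(5.3500e-04 m)² = 8.9920e-07 m²
L = m/(density·A) = 0.0269/(19300×8.9920e-07) = 1.55 m
R = ρL/A = (5.36×10^-8)(1.55)/(8.9920e-07) = 0.09239 Ω
R(654 °C) = 0.09239 × (1 + 0.0046×654) = 0.370 Ω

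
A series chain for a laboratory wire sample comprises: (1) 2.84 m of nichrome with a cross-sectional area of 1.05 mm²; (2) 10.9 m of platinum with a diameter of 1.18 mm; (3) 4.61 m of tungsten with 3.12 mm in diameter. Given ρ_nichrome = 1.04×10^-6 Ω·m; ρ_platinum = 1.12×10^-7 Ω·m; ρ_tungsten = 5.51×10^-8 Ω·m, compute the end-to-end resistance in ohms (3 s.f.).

Seg 1: A = 1.05 mm² = 1.050e-06 m²
R_1 = (1.04×10^-6)(2.84)/(1.050e-06) = 2.813 Ω
Seg 2: A = π(d/2)² = π(5.9000e-04 m)² = 1.094e-06 m²
R_2 = (1.12×10^-7)(10.9)/(1.094e-06) = 1.116 Ω
Seg 3: A = π(d/2)² = π(1.5600e-03 m)² = 7.645e-06 m²
R_3 = (5.51×10^-8)(4.61)/(7.645e-06) = 0.03322 Ω
R_total = R_1 + R_2 + R_3 = 3.96 Ω

3.96 Ω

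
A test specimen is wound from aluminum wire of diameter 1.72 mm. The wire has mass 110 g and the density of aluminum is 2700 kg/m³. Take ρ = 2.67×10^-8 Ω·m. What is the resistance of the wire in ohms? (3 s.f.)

A = π(d/2)² = π(8.6000e-04 m)² = 2.3235e-06 m²
L = m/(density·A) = 0.11/(2700×2.3235e-06) = 17.53 m
R = ρL/A = (2.67×10^-8)(17.53)/(2.3235e-06) = 0.201 Ω

0.201 Ω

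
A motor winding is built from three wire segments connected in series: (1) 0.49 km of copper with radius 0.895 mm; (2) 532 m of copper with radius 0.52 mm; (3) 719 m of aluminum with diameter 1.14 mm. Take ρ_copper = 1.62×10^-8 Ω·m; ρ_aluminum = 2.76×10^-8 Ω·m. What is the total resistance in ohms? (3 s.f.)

32.7 Ω

Seg 1: A = πr² = π(8.9500e-04 m)² = 2.516e-06 m²
R_1 = (1.62×10^-8)(490)/(2.516e-06) = 3.154 Ω
Seg 2: A = πr² = π(5.2000e-04 m)² = 8.495e-07 m²
R_2 = (1.62×10^-8)(532)/(8.495e-07) = 10.15 Ω
Seg 3: A = π(d/2)² = π(5.7000e-04 m)² = 1.021e-06 m²
R_3 = (2.76×10^-8)(719)/(1.021e-06) = 19.44 Ω
R_total = R_1 + R_2 + R_3 = 32.7 Ω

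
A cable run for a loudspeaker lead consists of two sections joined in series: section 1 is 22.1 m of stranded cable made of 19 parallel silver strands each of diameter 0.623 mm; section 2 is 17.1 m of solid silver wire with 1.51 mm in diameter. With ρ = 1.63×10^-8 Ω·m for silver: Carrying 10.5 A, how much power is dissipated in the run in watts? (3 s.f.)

Section 1: A_strand = π(3.1150e-04)² = 3.048e-07 m²; R₁ = ρL/(N·A_s) = (1.63×10^-8)(22.1)/(19×3.048e-07) = 0.0622 Ω
Section 2: A = π(d/2)² = π(7.5500e-04 m)² = 1.791e-06 m²
R₂ = (1.63×10^-8)(17.1)/(1.791e-06) = 0.1556 Ω
R = R₁ + R₂ = 0.2178 Ω
P = I²R = (10.5)² × 0.2178 = 24.0 W

24.0 W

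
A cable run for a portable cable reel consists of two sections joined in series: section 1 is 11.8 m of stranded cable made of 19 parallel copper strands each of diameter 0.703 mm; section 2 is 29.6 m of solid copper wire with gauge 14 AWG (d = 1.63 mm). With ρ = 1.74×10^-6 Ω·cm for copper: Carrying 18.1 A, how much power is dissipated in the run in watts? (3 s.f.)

ρ = 1.74×10^-6 Ω·cm = 1.74×10^-8 Ω·m
Section 1: A_strand = π(3.5150e-04)² = 3.882e-07 m²; R₁ = ρL/(N·A_s) = (1.74×10^-8)(11.8)/(19×3.882e-07) = 0.02784 Ω
Section 2: A = π(1.63/2 mm)² = π(8.1500e-04 m)² = 2.087e-06 m²
R₂ = (1.74×10^-8)(29.6)/(2.087e-06) = 0.2468 Ω
R = R₁ + R₂ = 0.2747 Ω
P = I²R = (18.1)² × 0.2747 = 90.0 W

90.0 W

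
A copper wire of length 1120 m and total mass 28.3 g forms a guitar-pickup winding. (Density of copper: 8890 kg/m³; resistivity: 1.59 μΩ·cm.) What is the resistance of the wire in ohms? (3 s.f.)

6270 Ω

ρ = 1.59 μΩ·cm = 1.59×10^-8 Ω·m
A = m/(density·L) = 0.0283/(8890×1120) = 2.8423e-09 m²
R = ρL/A = (1.59×10^-8)(1120)/(2.8423e-09) = 6270 Ω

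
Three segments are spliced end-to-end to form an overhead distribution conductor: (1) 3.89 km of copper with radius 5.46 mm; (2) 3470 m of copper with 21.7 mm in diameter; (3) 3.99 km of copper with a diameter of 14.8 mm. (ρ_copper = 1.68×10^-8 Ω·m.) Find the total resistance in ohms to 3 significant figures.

Seg 1: A = πr² = π(5.4600e-03 m)² = 9.366e-05 m²
R_1 = (1.68×10^-8)(3890)/(9.366e-05) = 0.6978 Ω
Seg 2: A = π(d/2)² = π(1.0850e-02 m)² = 3.698e-04 m²
R_2 = (1.68×10^-8)(3470)/(3.698e-04) = 0.1576 Ω
Seg 3: A = π(d/2)² = π(7.4000e-03 m)² = 1.720e-04 m²
R_3 = (1.68×10^-8)(3990)/(1.720e-04) = 0.3896 Ω
R_total = R_1 + R_2 + R_3 = 1.25 Ω

1.25 Ω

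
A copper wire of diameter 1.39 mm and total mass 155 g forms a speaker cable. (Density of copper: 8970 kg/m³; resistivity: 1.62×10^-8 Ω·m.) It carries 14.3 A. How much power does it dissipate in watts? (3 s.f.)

A = π(d/2)² = π(6.9500e-04 m)² = 1.5175e-06 m²
L = m/(density·A) = 0.155/(8970×1.5175e-06) = 11.39 m
R = ρL/A = (1.62×10^-8)(11.39)/(1.5175e-06) = 0.1216 Ω
P = I²R = (14.3)² × 0.1216 = 24.9 W

24.9 W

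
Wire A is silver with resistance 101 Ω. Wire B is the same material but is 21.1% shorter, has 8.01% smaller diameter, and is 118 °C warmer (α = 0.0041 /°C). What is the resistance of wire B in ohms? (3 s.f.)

R ∝ ρL/d² with ρ ∝ (1+αΔT), so R_B/R_A = (1 − 21.1/100) × (1 − 8.01/100)⁻² × (1 + 0.0041×118)
= 0.789 × 1.182 × 1.484 = 1.383
R_B = 1.383 × 101 = 140 Ω

140 Ω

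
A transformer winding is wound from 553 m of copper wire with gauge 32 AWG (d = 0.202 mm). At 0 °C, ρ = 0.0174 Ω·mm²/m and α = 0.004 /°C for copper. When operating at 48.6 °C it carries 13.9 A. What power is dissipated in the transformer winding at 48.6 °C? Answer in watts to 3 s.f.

69300 W

ρ = 0.0174 Ω·mm²/m = 1.74×10^-8 Ω·m
A = π(0.202/2 mm)² = π(1.0100e-04 m)² = 3.205e-08 m²
R₍0₎ = ρL/A = (1.74×10^-8)(553)/(3.205e-08) = 300.2 Ω
R₍48.6₎ = R₍0₎(1 + αΔT) = 300.2 × (1 + 0.004×48.6) = 358.6 Ω
P = I²R = (13.9)² × 358.6 = 69300 W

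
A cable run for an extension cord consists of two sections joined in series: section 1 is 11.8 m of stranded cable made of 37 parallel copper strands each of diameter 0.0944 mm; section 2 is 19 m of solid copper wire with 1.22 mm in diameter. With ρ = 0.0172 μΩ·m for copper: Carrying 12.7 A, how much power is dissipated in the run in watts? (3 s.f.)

172 W

ρ = 0.0172 μΩ·m = 1.72×10^-8 Ω·m
Section 1: A_strand = π(4.7200e-05)² = 6.999e-09 m²; R₁ = ρL/(N·A_s) = (1.72×10^-8)(11.8)/(37×6.999e-09) = 0.7837 Ω
Section 2: A = π(d/2)² = π(6.1000e-04 m)² = 1.169e-06 m²
R₂ = (1.72×10^-8)(19)/(1.169e-06) = 0.2796 Ω
R = R₁ + R₂ = 1.063 Ω
P = I²R = (12.7)² × 1.063 = 172 W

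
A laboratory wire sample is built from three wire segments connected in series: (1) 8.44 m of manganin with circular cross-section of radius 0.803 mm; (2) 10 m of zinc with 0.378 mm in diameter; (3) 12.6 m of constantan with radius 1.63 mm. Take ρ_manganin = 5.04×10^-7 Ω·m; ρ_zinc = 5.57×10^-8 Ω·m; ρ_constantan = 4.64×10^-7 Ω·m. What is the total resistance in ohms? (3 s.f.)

Seg 1: A = πr² = π(8.0300e-04 m)² = 2.026e-06 m²
R_1 = (5.04×10^-7)(8.44)/(2.026e-06) = 2.1 Ω
Seg 2: A = π(d/2)² = π(1.8900e-04 m)² = 1.122e-07 m²
R_2 = (5.57×10^-8)(10)/(1.122e-07) = 4.963 Ω
Seg 3: A = πr² = π(1.6300e-03 m)² = 8.347e-06 m²
R_3 = (4.64×10^-7)(12.6)/(8.347e-06) = 0.7004 Ω
R_total = R_1 + R_2 + R_3 = 7.76 Ω

7.76 Ω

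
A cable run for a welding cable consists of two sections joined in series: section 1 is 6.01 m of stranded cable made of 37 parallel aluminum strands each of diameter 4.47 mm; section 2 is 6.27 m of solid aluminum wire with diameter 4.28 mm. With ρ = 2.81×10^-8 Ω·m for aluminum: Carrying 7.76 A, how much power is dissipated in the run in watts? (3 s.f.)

Section 1: A_strand = π(2.2350e-03)² = 1.569e-05 m²; R₁ = ρL/(N·A_s) = (2.81×10^-8)(6.01)/(37×1.569e-05) = 2.909×10^-4 Ω
Section 2: A = π(d/2)² = π(2.1400e-03 m)² = 1.439e-05 m²
R₂ = (2.81×10^-8)(6.27)/(1.439e-05) = 0.01225 Ω
R = R₁ + R₂ = 0.01254 Ω
P = I²R = (7.76)² × 0.01254 = 0.755 W

0.755 W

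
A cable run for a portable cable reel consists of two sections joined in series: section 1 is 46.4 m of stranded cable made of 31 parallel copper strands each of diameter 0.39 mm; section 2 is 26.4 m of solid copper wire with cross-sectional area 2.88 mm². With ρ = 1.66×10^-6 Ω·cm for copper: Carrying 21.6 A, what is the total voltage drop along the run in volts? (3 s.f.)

7.78 V

ρ = 1.66×10^-6 Ω·cm = 1.66×10^-8 Ω·m
Section 1: A_strand = π(1.9500e-04)² = 1.195e-07 m²; R₁ = ρL/(N·A_s) = (1.66×10^-8)(46.4)/(31×1.195e-07) = 0.208 Ω
Section 2: A = 2.88 mm² = 2.880e-06 m²
R₂ = (1.66×10^-8)(26.4)/(2.880e-06) = 0.1522 Ω
R = R₁ + R₂ = 0.3602 Ω
V = IR = 21.6 × 0.3602 = 7.78 V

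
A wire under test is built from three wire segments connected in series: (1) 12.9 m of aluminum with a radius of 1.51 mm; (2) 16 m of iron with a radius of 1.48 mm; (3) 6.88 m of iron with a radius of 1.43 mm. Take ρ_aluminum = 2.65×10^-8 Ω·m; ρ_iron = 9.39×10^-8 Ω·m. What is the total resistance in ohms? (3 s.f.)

0.367 Ω

Seg 1: A = πr² = π(1.5100e-03 m)² = 7.163e-06 m²
R_1 = (2.65×10^-8)(12.9)/(7.163e-06) = 0.04772 Ω
Seg 2: A = πr² = π(1.4800e-03 m)² = 6.881e-06 m²
R_2 = (9.39×10^-8)(16)/(6.881e-06) = 0.2183 Ω
Seg 3: A = πr² = π(1.4300e-03 m)² = 6.424e-06 m²
R_3 = (9.39×10^-8)(6.88)/(6.424e-06) = 0.1006 Ω
R_total = R_1 + R_2 + R_3 = 0.367 Ω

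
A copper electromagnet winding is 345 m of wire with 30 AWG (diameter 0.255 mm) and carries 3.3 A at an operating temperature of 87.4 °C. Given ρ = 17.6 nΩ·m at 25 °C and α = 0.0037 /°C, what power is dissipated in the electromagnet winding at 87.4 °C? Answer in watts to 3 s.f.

ρ = 17.6 nΩ·m = 1.76×10^-8 Ω·m
A = π(0.255/2 mm)² = π(1.2750e-04 m)² = 5.107e-08 m²
R₍25₎ = ρL/A = (1.76×10^-8)(345)/(5.107e-08) = 118.9 Ω
R₍87.4₎ = R₍25₎(1 + αΔT) = 118.9 × (1 + 0.0037×62.4) = 146.3 Ω
P = I²R = (3.3)² × 146.3 = 1590 W

1590 W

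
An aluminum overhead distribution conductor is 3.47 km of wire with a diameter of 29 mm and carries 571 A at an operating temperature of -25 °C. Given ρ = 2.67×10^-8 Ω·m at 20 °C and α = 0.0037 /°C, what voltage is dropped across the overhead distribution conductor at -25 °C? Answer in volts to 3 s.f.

A = π(d/2)² = π(1.4500e-02 m)² = 6.605e-04 m²
R₍20₎ = ρL/A = (2.67×10^-8)(3470)/(6.605e-04) = 0.1403 Ω
R₍-25₎ = R₍20₎(1 + αΔT) = 0.1403 × (1 + 0.0037×-45) = 0.1169 Ω
V = IR = 571 × 0.1169 = 66.8 V

66.8 V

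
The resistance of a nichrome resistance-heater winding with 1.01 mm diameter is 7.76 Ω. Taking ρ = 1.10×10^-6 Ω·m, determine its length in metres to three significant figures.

5.65 m

A = π(d/2)² = π(5.0500e-04 m)² = 8.012e-07 m²
L = RA/ρ = (7.76)(8.012e-07)/(1.10×10^-6) = 5.65 m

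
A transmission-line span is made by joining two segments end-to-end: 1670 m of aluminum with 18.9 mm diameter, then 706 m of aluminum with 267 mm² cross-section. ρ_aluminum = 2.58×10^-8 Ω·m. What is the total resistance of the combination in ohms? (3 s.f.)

0.222 Ω

Segment 1: A = π(d/2)² = π(9.4500e-03 m)² = 2.806e-04 m²
R₁ = ρL/A = (2.58×10^-8)(1670)/(2.806e-04) = 0.1536 Ω
Segment 2: A = 267 mm² = 2.670e-04 m²
R₂ = (2.58×10^-8)(706)/(2.670e-04) = 0.06822 Ω
R = R₁ + R₂ = 0.222 Ω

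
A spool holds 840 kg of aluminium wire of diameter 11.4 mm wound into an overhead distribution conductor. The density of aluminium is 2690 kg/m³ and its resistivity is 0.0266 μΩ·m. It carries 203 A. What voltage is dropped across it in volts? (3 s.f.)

ρ = 0.0266 μΩ·m = 2.66×10^-8 Ω·m
A = π(d/2)² = π(5.7000e-03 m)² = 1.0207e-04 m²
L = m/(density·A) = 840/(2690×1.0207e-04) = 3059 m
R = ρL/A = (2.66×10^-8)(3059)/(1.0207e-04) = 0.7973 Ω
V = IR = 203 × 0.7973 = 162 V

162 V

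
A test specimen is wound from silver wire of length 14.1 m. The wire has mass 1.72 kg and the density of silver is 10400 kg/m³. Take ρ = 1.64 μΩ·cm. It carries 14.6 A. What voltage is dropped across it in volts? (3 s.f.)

ρ = 1.64 μΩ·cm = 1.64×10^-8 Ω·m
A = m/(density·L) = 1.72/(10400×14.1) = 1.1729e-05 m²
R = ρL/A = (1.64×10^-8)(14.1)/(1.1729e-05) = 0.01971 Ω
V = IR = 14.6 × 0.01971 = 0.288 V

0.288 V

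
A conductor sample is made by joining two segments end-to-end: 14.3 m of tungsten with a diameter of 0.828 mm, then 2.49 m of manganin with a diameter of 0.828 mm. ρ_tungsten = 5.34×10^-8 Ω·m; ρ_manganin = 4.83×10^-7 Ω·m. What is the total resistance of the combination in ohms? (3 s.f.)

Segment 1: A = π(d/2)² = π(4.1400e-04 m)² = 5.385e-07 m²
R₁ = ρL/A = (5.34×10^-8)(14.3)/(5.385e-07) = 1.418 Ω
R₂ = (4.83×10^-7)(2.49)/(5.385e-07) = 2.234 Ω
R = R₁ + R₂ = 3.65 Ω

3.65 Ω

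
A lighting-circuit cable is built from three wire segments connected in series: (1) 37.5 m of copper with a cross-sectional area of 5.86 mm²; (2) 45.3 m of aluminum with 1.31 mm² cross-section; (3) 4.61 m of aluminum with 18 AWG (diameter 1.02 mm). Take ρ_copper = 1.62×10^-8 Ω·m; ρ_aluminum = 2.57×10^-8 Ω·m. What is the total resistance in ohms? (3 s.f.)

Seg 1: A = 5.86 mm² = 5.860e-06 m²
R_1 = (1.62×10^-8)(37.5)/(5.860e-06) = 0.1037 Ω
Seg 2: A = 1.31 mm² = 1.310e-06 m²
R_2 = (2.57×10^-8)(45.3)/(1.310e-06) = 0.8887 Ω
Seg 3: A = π(1.02/2 mm)² = π(5.1000e-04 m)² = 8.171e-07 m²
R_3 = (2.57×10^-8)(4.61)/(8.171e-07) = 0.145 Ω
R_total = R_1 + R_2 + R_3 = 1.14 Ω

1.14 Ω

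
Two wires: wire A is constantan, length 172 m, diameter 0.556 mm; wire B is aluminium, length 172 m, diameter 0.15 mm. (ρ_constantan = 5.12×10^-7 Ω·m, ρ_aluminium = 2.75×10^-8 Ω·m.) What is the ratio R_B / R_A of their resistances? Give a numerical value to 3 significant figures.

0.738

R ∝ ρL/d², so R_B/R_A = (ρ_B/ρ_A) × (d_A/d_B)²
= (2.75×10^-8/5.12×10^-7) × (0.556/0.15)² = 0.738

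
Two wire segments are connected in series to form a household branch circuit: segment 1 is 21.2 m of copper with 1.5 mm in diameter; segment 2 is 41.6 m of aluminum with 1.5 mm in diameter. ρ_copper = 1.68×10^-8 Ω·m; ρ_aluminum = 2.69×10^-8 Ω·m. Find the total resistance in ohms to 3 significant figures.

0.835 Ω

Segment 1: A = π(d/2)² = π(7.5000e-04 m)² = 1.767e-06 m²
R₁ = ρL/A = (1.68×10^-8)(21.2)/(1.767e-06) = 0.2015 Ω
R₂ = (2.69×10^-8)(41.6)/(1.767e-06) = 0.6332 Ω
R = R₁ + R₂ = 0.835 Ω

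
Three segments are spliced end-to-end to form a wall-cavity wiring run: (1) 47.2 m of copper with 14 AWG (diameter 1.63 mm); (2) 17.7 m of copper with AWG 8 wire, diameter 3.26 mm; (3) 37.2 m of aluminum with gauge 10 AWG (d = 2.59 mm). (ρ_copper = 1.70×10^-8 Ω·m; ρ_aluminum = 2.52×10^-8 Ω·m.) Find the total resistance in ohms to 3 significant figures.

Seg 1: A = π(1.63/2 mm)² = π(8.1500e-04 m)² = 2.087e-06 m²
R_1 = (1.70×10^-8)(47.2)/(2.087e-06) = 0.3845 Ω
Seg 2: A = π(3.26/2 mm)² = π(1.6300e-03 m)² = 8.347e-06 m²
R_2 = (1.70×10^-8)(17.7)/(8.347e-06) = 0.03605 Ω
Seg 3: A = π(2.59/2 mm)² = π(1.2950e-03 m)² = 5.269e-06 m²
R_3 = (2.52×10^-8)(37.2)/(5.269e-06) = 0.1779 Ω
R_total = R_1 + R_2 + R_3 = 0.599 Ω

0.599 Ω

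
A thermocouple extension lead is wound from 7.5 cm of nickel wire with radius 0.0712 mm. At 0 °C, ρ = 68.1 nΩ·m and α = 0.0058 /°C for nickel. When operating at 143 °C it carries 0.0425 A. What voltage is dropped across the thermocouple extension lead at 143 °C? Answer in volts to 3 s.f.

ρ = 68.1 nΩ·m = 6.81×10^-8 Ω·m
A = πr² = π(7.1200e-05 m)² = 1.593e-08 m²
R₍0₎ = ρL/A = (6.81×10^-8)(0.075)/(1.593e-08) = 0.3207 Ω
R₍143₎ = R₍0₎(1 + αΔT) = 0.3207 × (1 + 0.0058×143) = 0.5867 Ω
V = IR = 0.0425 × 0.5867 = 0.0249 V

0.0249 V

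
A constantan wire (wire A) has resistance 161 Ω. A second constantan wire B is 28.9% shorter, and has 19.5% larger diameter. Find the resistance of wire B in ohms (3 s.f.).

R ∝ L/d², so R_B/R_A = (1 − 28.9/100) × (1 + 19.5/100)⁻²
= 0.711 × 0.7003 = 0.4979
R_B = 0.4979 × 161 = 80.2 Ω

80.2 Ω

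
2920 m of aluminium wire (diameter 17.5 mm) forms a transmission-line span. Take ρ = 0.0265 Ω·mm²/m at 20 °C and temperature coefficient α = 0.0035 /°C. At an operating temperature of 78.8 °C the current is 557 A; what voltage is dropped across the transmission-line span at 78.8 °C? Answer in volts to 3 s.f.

ρ = 0.0265 Ω·mm²/m = 2.65×10^-8 Ω·m
A = π(d/2)² = π(8.7500e-03 m)² = 2.405e-04 m²
R₍20₎ = ρL/A = (2.65×10^-8)(2920)/(2.405e-04) = 0.3217 Ω
R₍78.8₎ = R₍20₎(1 + αΔT) = 0.3217 × (1 + 0.0035×58.8) = 0.3879 Ω
V = IR = 557 × 0.3879 = 216 V

216 V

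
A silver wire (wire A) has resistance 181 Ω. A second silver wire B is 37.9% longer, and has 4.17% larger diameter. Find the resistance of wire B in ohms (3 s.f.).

230 Ω

R ∝ L/d², so R_B/R_A = (1 + 37.9/100) × (1 + 4.17/100)⁻²
= 1.379 × 0.9215 = 1.271
R_B = 1.271 × 181 = 230 Ω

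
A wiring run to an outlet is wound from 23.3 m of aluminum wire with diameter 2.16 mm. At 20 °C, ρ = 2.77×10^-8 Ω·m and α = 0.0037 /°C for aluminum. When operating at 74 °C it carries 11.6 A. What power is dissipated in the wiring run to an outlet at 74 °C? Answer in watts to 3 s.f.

A = π(d/2)² = π(1.0800e-03 m)² = 3.664e-06 m²
R₍20₎ = ρL/A = (2.77×10^-8)(23.3)/(3.664e-06) = 0.1761 Ω
R₍74₎ = R₍20₎(1 + αΔT) = 0.1761 × (1 + 0.0037×54) = 0.2113 Ω
P = I²R = (11.6)² × 0.2113 = 28.4 W

28.4 W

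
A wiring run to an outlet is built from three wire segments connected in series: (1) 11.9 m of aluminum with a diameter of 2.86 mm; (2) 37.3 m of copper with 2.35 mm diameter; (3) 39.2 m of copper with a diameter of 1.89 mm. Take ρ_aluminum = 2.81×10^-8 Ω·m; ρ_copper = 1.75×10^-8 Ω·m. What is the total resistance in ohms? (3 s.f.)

0.447 Ω

Seg 1: A = π(d/2)² = π(1.4300e-03 m)² = 6.424e-06 m²
R_1 = (2.81×10^-8)(11.9)/(6.424e-06) = 0.05205 Ω
Seg 2: A = π(d/2)² = π(1.1750e-03 m)² = 4.337e-06 m²
R_2 = (1.75×10^-8)(37.3)/(4.337e-06) = 0.1505 Ω
Seg 3: A = π(d/2)² = π(9.4500e-04 m)² = 2.806e-06 m²
R_3 = (1.75×10^-8)(39.2)/(2.806e-06) = 0.2445 Ω
R_total = R_1 + R_2 + R_3 = 0.447 Ω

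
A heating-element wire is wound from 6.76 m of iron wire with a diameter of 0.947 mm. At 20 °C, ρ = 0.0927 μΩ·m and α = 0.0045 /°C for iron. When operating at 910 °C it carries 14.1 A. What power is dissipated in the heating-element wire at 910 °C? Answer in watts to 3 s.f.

885 W

ρ = 0.0927 μΩ·m = 9.27×10^-8 Ω·m
A = π(d/2)² = π(4.7350e-04 m)² = 7.044e-07 m²
R₍20₎ = ρL/A = (9.27×10^-8)(6.76)/(7.044e-07) = 0.8897 Ω
R₍910₎ = R₍20₎(1 + αΔT) = 0.8897 × (1 + 0.0045×890) = 4.453 Ω
P = I²R = (14.1)² × 4.453 = 885 W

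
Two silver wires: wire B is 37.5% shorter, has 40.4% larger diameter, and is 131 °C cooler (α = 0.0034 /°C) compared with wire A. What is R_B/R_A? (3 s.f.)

0.176

R ∝ ρL/d² with ρ ∝ (1+αΔT), so R_B/R_A = (1 − 37.5/100) × (1 + 40.4/100)⁻² × (1 − 0.0034×131)
= 0.625 × 0.5073 × 0.5546 = 0.176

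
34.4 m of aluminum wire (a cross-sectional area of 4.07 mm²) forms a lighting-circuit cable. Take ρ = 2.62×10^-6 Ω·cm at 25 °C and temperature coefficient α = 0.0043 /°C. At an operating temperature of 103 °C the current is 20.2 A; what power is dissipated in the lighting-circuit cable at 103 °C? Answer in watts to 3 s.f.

121 W

ρ = 2.62×10^-6 Ω·cm = 2.62×10^-8 Ω·m
A = 4.07 mm² = 4.070e-06 m²
R₍25₎ = ρL/A = (2.62×10^-8)(34.4)/(4.070e-06) = 0.2214 Ω
R₍103₎ = R₍25₎(1 + αΔT) = 0.2214 × (1 + 0.0043×78) = 0.2957 Ω
P = I²R = (20.2)² × 0.2957 = 121 W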